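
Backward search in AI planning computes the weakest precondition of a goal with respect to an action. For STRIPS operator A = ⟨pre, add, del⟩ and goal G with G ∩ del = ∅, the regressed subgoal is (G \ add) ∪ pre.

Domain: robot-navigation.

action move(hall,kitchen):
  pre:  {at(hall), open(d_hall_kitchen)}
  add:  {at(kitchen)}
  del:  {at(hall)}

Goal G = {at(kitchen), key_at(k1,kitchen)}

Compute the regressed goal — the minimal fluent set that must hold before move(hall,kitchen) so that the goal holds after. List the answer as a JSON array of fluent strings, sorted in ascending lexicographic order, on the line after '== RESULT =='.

Regress:
  G ∩ del = {}  (empty — regression defined)
  G \ add = {at(kitchen), key_at(k1,kitchen)} \ {at(kitchen)} = {key_at(k1,kitchen)}
  ∪ pre   = {key_at(k1,kitchen)} ∪ {at(hall), open(d_hall_kitchen)}
          = {at(hall), key_at(k1,kitchen), open(d_hall_kitchen)}

== RESULT ==
["at(hall)", "key_at(k1,kitchen)", "open(d_hall_kitchen)"]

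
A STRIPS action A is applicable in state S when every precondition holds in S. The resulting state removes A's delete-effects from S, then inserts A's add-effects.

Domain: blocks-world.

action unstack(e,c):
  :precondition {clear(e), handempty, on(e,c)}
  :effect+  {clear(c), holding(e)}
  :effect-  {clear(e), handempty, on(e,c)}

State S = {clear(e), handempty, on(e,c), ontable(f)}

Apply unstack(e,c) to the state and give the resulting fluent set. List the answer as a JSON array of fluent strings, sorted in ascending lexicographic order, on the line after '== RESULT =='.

Progress:
  pre ⊆ S: {clear(e), handempty, on(e,c)} ⊆ S  — applicable
  S \ del = {ontable(f)}
  ∪ add   = {clear(c), holding(e), ontable(f)}

== RESULT ==
["clear(c)", "holding(e)", "ontable(f)"]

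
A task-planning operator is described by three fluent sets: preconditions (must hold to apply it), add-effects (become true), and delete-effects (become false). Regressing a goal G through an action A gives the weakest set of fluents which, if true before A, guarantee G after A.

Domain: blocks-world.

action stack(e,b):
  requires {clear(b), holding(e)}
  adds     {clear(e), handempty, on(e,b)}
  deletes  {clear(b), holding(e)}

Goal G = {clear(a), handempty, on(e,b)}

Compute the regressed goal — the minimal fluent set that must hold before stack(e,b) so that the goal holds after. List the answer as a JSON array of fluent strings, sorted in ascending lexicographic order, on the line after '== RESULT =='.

Regress:
  G ∩ del = {}  (empty — regression defined)
  G \ add = {clear(a), handempty, on(e,b)} \ {clear(e), handempty, on(e,b)} = {clear(a)}
  ∪ pre   = {clear(a)} ∪ {clear(b), holding(e)}
          = {clear(a), clear(b), holding(e)}

== RESULT ==
["clear(a)", "clear(b)", "holding(e)"]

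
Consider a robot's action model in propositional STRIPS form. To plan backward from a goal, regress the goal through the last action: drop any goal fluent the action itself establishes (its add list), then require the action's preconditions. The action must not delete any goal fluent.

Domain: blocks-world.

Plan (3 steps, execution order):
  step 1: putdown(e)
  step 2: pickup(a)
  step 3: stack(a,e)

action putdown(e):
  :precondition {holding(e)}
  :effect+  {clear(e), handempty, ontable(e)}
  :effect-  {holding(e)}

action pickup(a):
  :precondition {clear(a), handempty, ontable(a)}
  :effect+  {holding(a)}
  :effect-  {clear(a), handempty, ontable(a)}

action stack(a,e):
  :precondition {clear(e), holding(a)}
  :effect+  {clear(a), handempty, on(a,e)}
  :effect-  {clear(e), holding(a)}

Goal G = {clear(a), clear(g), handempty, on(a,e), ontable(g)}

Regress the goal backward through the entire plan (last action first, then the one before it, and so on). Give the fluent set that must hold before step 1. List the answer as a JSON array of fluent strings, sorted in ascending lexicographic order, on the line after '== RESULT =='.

Work backward from the goal:
  through step 3 (stack(a,e)): drop {clear(a), handempty, on(a,e)}, keep {clear(g), ontable(g)}, require {clear(e), holding(a)}
    → {clear(e), clear(g), holding(a), ontable(g)}
  through step 2 (pickup(a)): drop {holding(a)}, keep {clear(e), clear(g), ontable(g)}, require {clear(a), handempty, ontable(a)}
    → {clear(a), clear(e), clear(g), handempty, ontable(a), ontable(g)}
  through step 1 (putdown(e)): drop {clear(e), handempty}, keep {clear(a), clear(g), ontable(a), ontable(g)}, require {holding(e)}
    → {clear(a), clear(g), holding(e), ontable(a), ontable(g)}

== RESULT ==
["clear(a)", "clear(g)", "holding(e)", "ontable(a)", "ontable(g)"]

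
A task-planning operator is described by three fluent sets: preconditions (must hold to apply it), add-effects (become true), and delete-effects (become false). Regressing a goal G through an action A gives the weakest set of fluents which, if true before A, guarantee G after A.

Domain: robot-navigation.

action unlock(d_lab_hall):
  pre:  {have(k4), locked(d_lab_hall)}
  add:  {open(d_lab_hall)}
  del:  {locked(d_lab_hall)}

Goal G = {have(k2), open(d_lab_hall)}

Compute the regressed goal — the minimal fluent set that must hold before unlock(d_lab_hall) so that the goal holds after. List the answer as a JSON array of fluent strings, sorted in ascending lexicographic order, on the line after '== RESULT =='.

Compute (G \ add) ∪ pre:
  G ∩ del = {}  (empty — regression defined)
  G \ add = {have(k2), open(d_lab_hall)} \ {open(d_lab_hall)} = {have(k2)}
  ∪ pre   = {have(k2)} ∪ {have(k4), locked(d_lab_hall)}
          = {have(k2), have(k4), locked(d_lab_hall)}

== RESULT ==
["have(k2)", "have(k4)", "locked(d_lab_hall)"]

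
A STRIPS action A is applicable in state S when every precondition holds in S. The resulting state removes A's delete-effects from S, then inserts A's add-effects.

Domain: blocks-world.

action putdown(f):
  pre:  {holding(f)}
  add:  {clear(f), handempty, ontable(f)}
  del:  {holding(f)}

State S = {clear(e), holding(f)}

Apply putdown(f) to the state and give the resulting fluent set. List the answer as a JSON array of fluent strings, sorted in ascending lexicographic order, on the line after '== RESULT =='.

Progress:
  pre ⊆ S: {holding(f)} ⊆ S  — applicable
  S \ del = {clear(e)}
  ∪ add   = {clear(e), clear(f), handempty, ontable(f)}

== RESULT ==
["clear(e)", "clear(f)", "handempty", "ontable(f)"]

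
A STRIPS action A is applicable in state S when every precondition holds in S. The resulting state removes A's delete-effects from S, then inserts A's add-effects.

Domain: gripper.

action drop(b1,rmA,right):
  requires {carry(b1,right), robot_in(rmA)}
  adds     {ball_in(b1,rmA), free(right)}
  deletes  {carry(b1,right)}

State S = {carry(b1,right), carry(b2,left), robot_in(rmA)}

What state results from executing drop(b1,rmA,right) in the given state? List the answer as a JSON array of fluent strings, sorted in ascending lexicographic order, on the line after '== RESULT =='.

Progress:
  pre ⊆ S: {carry(b1,right), robot_in(rmA)} ⊆ S  — applicable
  S \ del = {carry(b2,left), robot_in(rmA)}
  ∪ add   = {ball_in(b1,rmA), carry(b2,left), free(right), robot_in(rmA)}

== RESULT ==
["ball_in(b1,rmA)", "carry(b2,left)", "free(right)", "robot_in(rmA)"]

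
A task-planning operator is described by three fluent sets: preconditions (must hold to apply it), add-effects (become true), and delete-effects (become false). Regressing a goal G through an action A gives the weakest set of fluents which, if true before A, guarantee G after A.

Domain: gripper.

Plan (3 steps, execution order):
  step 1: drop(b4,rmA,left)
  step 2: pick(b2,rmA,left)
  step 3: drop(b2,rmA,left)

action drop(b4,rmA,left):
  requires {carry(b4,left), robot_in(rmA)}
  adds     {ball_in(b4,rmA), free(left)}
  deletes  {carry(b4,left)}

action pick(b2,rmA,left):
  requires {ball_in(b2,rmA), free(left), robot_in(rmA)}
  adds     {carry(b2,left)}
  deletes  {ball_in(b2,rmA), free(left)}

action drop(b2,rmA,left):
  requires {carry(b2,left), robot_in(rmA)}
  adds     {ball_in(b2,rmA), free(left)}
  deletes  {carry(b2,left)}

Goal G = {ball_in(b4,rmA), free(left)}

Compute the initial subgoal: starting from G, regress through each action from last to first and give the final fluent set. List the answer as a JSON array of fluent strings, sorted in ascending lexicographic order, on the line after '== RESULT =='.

Regress step by step:
  through step 3 (drop(b2,rmA,left)): drop {free(left)}, keep {ball_in(b4,rmA)}, require {carry(b2,left), robot_in(rmA)}
    → {ball_in(b4,rmA), carry(b2,left), robot_in(rmA)}
  through step 2 (pick(b2,rmA,left)): drop {carry(b2,left)}, keep {ball_in(b4,rmA), robot_in(rmA)}, require {ball_in(b2,rmA), free(left), robot_in(rmA)}
    → {ball_in(b2,rmA), ball_in(b4,rmA), free(left), robot_in(rmA)}
  through step 1 (drop(b4,rmA,left)): drop {ball_in(b4,rmA), free(left)}, keep {ball_in(b2,rmA), robot_in(rmA)}, require {carry(b4,left), robot_in(rmA)}
    → {ball_in(b2,rmA), carry(b4,left), robot_in(rmA)}

== RESULT ==
["ball_in(b2,rmA)", "carry(b4,left)", "robot_in(rmA)"]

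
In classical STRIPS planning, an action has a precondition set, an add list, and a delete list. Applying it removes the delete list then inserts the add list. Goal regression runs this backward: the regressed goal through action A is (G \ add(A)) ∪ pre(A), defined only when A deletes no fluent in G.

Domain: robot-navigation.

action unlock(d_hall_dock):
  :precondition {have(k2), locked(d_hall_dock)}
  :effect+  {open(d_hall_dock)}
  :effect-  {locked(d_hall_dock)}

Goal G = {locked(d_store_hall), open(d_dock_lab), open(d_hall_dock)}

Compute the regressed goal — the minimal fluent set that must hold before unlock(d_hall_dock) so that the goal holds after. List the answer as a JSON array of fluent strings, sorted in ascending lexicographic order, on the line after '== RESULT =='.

Regress:
  G ∩ del = {}  (empty — regression defined)
  G \ add = {locked(d_store_hall), open(d_dock_lab), open(d_hall_dock)} \ {open(d_hall_dock)} = {locked(d_store_hall), open(d_dock_lab)}
  ∪ pre   = {locked(d_store_hall), open(d_dock_lab)} ∪ {have(k2), locked(d_hall_dock)}
          = {have(k2), locked(d_hall_dock), locked(d_store_hall), open(d_dock_lab)}

== RESULT ==
["have(k2)", "locked(d_hall_dock)", "locked(d_store_hall)", "open(d_dock_lab)"]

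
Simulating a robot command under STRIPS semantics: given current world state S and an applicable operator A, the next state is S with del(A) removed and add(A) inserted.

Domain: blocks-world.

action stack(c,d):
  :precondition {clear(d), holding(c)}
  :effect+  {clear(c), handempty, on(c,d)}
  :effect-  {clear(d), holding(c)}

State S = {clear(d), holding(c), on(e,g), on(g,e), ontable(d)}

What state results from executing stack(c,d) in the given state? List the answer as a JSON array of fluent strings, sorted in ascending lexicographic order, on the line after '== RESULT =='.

Progress:
  pre ⊆ S: {clear(d), holding(c)} ⊆ S  — applicable
  S \ del = {on(e,g), on(g,e), ontable(d)}
  ∪ add   = {clear(c), handempty, on(c,d), on(e,g), on(g,e), ontable(d)}

== RESULT ==
["clear(c)", "handempty", "on(c,d)", "on(e,g)", "on(g,e)", "ontable(d)"]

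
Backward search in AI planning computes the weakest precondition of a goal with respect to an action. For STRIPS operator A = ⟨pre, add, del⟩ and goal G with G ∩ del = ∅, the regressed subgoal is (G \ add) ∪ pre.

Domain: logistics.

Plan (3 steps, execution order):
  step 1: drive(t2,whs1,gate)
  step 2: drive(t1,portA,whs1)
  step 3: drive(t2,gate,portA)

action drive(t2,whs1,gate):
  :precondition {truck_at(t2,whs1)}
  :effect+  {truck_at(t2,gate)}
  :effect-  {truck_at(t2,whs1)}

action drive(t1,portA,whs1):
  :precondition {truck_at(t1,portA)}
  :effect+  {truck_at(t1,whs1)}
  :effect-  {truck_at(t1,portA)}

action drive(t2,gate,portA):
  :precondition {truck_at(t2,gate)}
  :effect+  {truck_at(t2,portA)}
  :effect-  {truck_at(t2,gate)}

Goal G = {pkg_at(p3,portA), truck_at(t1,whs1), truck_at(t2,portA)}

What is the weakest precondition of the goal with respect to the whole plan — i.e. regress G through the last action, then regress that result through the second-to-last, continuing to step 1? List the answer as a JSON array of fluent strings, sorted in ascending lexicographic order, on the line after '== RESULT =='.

Work backward from the goal:
  through step 3 (drive(t2,gate,portA)): drop {truck_at(t2,portA)}, keep {pkg_at(p3,portA), truck_at(t1,whs1)}, require {truck_at(t2,gate)}
    → {pkg_at(p3,portA), truck_at(t1,whs1), truck_at(t2,gate)}
  through step 2 (drive(t1,portA,whs1)): drop {truck_at(t1,whs1)}, keep {pkg_at(p3,portA), truck_at(t2,gate)}, require {truck_at(t1,portA)}
    → {pkg_at(p3,portA), truck_at(t1,portA), truck_at(t2,gate)}
  through step 1 (drive(t2,whs1,gate)): drop {truck_at(t2,gate)}, keep {pkg_at(p3,portA), truck_at(t1,portA)}, require {truck_at(t2,whs1)}
    → {pkg_at(p3,portA), truck_at(t1,portA), truck_at(t2,whs1)}

== RESULT ==
["pkg_at(p3,portA)", "truck_at(t1,portA)", "truck_at(t2,whs1)"]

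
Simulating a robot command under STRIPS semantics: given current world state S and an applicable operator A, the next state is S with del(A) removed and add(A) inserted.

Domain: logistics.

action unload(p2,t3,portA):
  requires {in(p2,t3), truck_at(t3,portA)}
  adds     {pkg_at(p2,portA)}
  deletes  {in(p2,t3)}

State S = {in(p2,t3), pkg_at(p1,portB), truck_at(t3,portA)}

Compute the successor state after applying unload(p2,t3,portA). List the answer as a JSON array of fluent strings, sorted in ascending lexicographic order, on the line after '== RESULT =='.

Progress:
  pre ⊆ S: {in(p2,t3), truck_at(t3,portA)} ⊆ S  — applicable
  S \ del = {pkg_at(p1,portB), truck_at(t3,portA)}
  ∪ add   = {pkg_at(p1,portB), pkg_at(p2,portA), truck_at(t3,portA)}

== RESULT ==
["pkg_at(p1,portB)", "pkg_at(p2,portA)", "truck_at(t3,portA)"]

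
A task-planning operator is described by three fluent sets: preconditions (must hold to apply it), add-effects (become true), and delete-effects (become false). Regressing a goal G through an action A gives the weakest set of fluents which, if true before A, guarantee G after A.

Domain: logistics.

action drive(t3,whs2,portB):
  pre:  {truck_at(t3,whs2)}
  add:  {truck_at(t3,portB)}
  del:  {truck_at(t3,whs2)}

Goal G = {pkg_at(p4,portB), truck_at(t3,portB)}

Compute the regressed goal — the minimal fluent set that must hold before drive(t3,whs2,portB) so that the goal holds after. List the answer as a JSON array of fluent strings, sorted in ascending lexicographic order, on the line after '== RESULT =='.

Regress:
  G ∩ del = {}  (empty — regression defined)
  G \ add = {pkg_at(p4,portB), truck_at(t3,portB)} \ {truck_at(t3,portB)} = {pkg_at(p4,portB)}
  ∪ pre   = {pkg_at(p4,portB)} ∪ {truck_at(t3,whs2)}
          = {pkg_at(p4,portB), truck_at(t3,whs2)}

== RESULT ==
["pkg_at(p4,portB)", "truck_at(t3,whs2)"]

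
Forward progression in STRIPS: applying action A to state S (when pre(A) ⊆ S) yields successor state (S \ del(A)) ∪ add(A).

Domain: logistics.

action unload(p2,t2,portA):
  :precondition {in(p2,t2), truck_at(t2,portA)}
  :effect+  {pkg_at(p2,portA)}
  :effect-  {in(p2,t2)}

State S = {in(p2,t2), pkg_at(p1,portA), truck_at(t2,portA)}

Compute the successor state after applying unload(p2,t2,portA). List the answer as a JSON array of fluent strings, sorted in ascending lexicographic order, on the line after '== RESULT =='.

Progress:
  pre ⊆ S: {in(p2,t2), truck_at(t2,portA)} ⊆ S  — applicable
  S \ del = {pkg_at(p1,portA), truck_at(t2,portA)}
  ∪ add   = {pkg_at(p1,portA), pkg_at(p2,portA), truck_at(t2,portA)}

== RESULT ==
["pkg_at(p1,portA)", "pkg_at(p2,portA)", "truck_at(t2,portA)"]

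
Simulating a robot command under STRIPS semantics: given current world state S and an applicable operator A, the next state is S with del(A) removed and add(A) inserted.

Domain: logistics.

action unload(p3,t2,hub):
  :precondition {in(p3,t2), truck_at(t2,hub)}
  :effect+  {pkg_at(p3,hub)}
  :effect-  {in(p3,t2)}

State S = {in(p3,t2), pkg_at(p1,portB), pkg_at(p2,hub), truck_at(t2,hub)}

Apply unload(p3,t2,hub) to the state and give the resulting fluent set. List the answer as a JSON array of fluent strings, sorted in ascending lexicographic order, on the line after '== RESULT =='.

Progress:
  pre ⊆ S: {in(p3,t2), truck_at(t2,hub)} ⊆ S  — applicable
  S \ del = {pkg_at(p1,portB), pkg_at(p2,hub), truck_at(t2,hub)}
  ∪ add   = {pkg_at(p1,portB), pkg_at(p2,hub), pkg_at(p3,hub), truck_at(t2,hub)}

== RESULT ==
["pkg_at(p1,portB)", "pkg_at(p2,hub)", "pkg_at(p3,hub)", "truck_at(t2,hub)"]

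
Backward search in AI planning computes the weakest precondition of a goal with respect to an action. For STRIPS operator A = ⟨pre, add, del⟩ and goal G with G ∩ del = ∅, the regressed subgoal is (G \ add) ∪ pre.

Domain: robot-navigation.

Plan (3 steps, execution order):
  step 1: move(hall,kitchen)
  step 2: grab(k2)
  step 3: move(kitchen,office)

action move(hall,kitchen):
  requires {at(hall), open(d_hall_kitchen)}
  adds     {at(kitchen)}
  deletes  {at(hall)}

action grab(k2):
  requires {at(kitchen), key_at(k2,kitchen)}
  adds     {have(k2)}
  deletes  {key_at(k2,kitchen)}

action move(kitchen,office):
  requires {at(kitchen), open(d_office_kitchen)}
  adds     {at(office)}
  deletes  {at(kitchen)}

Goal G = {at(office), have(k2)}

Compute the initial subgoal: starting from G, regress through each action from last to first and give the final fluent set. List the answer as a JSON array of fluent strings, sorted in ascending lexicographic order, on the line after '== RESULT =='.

Regress step by step:
  through step 3 (move(kitchen,office)): drop {at(office)}, keep {have(k2)}, require {at(kitchen), open(d_office_kitchen)}
    → {at(kitchen), have(k2), open(d_office_kitchen)}
  through step 2 (grab(k2)): drop {have(k2)}, keep {at(kitchen), open(d_office_kitchen)}, require {at(kitchen), key_at(k2,kitchen)}
    → {at(kitchen), key_at(k2,kitchen), open(d_office_kitchen)}
  through step 1 (move(hall,kitchen)): drop {at(kitchen)}, keep {key_at(k2,kitchen), open(d_office_kitchen)}, require {at(hall), open(d_hall_kitchen)}
    → {at(hall), key_at(k2,kitchen), open(d_hall_kitchen), open(d_office_kitchen)}

== RESULT ==
["at(hall)", "key_at(k2,kitchen)", "open(d_hall_kitchen)", "open(d_office_kitchen)"]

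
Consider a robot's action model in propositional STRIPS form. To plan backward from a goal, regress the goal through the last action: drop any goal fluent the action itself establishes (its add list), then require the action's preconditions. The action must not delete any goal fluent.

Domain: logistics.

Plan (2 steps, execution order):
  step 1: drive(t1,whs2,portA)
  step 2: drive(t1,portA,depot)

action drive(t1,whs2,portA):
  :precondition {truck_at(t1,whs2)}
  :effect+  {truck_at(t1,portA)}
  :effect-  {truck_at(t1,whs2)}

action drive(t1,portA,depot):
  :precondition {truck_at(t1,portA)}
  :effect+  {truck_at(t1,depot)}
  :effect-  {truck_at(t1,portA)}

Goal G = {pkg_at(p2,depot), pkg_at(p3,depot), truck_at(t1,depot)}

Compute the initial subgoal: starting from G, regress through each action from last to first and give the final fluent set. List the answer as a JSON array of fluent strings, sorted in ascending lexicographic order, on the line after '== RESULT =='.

Work backward from the goal:
  through step 2 (drive(t1,portA,depot)): drop {truck_at(t1,depot)}, keep {pkg_at(p2,depot), pkg_at(p3,depot)}, require {truck_at(t1,portA)}
    → {pkg_at(p2,depot), pkg_at(p3,depot), truck_at(t1,portA)}
  through step 1 (drive(t1,whs2,portA)): drop {truck_at(t1,portA)}, keep {pkg_at(p2,depot), pkg_at(p3,depot)}, require {truck_at(t1,whs2)}
    → {pkg_at(p2,depot), pkg_at(p3,depot), truck_at(t1,whs2)}

== RESULT ==
["pkg_at(p2,depot)", "pkg_at(p3,depot)", "truck_at(t1,whs2)"]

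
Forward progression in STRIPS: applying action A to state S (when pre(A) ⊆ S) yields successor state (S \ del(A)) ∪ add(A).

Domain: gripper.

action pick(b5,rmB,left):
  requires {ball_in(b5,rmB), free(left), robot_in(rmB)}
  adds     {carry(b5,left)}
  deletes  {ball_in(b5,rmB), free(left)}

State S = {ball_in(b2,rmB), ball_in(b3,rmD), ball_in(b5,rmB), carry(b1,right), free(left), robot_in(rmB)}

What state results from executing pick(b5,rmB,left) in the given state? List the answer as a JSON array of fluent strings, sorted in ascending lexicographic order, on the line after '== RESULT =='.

Compute (S \ del) ∪ add:
  pre ⊆ S: {ball_in(b5,rmB), free(left), robot_in(rmB)} ⊆ S  — applicable
  S \ del = {ball_in(b2,rmB), ball_in(b3,rmD), carry(b1,right), robot_in(rmB)}
  ∪ add   = {ball_in(b2,rmB), ball_in(b3,rmD), carry(b1,right), carry(b5,left), robot_in(rmB)}

== RESULT ==
["ball_in(b2,rmB)", "ball_in(b3,rmD)", "carry(b1,right)", "carry(b5,left)", "robot_in(rmB)"]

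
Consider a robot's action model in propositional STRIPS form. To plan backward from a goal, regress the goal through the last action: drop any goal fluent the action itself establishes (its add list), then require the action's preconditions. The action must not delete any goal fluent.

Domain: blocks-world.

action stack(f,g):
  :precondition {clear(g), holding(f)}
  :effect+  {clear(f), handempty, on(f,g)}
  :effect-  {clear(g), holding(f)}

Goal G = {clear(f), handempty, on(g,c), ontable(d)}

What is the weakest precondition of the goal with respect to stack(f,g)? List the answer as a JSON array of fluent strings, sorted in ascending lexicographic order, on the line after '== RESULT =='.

Compute (G \ add) ∪ pre:
  G ∩ del = {}  (empty — regression defined)
  G \ add = {clear(f), handempty, on(g,c), ontable(d)} \ {clear(f), handempty, on(f,g)} = {on(g,c), ontable(d)}
  ∪ pre   = {on(g,c), ontable(d)} ∪ {clear(g), holding(f)}
          = {clear(g), holding(f), on(g,c), ontable(d)}

== RESULT ==
["clear(g)", "holding(f)", "on(g,c)", "ontable(d)"]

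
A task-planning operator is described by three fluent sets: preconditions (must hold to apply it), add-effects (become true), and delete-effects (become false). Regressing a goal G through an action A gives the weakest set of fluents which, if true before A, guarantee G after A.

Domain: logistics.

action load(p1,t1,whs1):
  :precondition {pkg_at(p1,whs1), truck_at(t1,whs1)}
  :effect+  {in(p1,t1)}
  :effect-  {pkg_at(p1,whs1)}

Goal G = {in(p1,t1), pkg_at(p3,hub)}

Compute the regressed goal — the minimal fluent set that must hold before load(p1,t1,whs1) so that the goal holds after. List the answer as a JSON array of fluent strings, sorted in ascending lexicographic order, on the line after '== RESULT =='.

Compute (G \ add) ∪ pre:
  G ∩ del = {}  (empty — regression defined)
  G \ add = {in(p1,t1), pkg_at(p3,hub)} \ {in(p1,t1)} = {pkg_at(p3,hub)}
  ∪ pre   = {pkg_at(p3,hub)} ∪ {pkg_at(p1,whs1), truck_at(t1,whs1)}
          = {pkg_at(p1,whs1), pkg_at(p3,hub), truck_at(t1,whs1)}

== RESULT ==
["pkg_at(p1,whs1)", "pkg_at(p3,hub)", "truck_at(t1,whs1)"]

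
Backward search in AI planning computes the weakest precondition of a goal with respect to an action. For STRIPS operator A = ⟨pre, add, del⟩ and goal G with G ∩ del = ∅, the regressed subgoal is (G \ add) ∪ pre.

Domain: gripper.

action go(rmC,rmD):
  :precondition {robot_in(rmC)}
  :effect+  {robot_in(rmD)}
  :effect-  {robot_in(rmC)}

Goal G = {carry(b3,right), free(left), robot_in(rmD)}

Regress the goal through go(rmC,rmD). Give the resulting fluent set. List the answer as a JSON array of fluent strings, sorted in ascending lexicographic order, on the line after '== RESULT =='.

Regress:
  G ∩ del = {}  (empty — regression defined)
  G \ add = {carry(b3,right), free(left), robot_in(rmD)} \ {robot_in(rmD)} = {carry(b3,right), free(left)}
  ∪ pre   = {carry(b3,right), free(left)} ∪ {robot_in(rmC)}
          = {carry(b3,right), free(left), robot_in(rmC)}

== RESULT ==
["carry(b3,right)", "free(left)", "robot_in(rmC)"]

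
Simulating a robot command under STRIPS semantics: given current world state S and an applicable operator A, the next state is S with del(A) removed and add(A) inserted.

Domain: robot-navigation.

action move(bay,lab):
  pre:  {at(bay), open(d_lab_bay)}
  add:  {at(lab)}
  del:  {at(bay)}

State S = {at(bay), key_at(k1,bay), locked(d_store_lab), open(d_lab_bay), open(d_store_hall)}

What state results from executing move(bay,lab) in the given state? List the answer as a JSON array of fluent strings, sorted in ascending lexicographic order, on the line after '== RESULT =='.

Compute (S \ del) ∪ add:
  pre ⊆ S: {at(bay), open(d_lab_bay)} ⊆ S  — applicable
  S \ del = {key_at(k1,bay), locked(d_store_lab), open(d_lab_bay), open(d_store_hall)}
  ∪ add   = {at(lab), key_at(k1,bay), locked(d_store_lab), open(d_lab_bay), open(d_store_hall)}

== RESULT ==
["at(lab)", "key_at(k1,bay)", "locked(d_store_lab)", "open(d_lab_bay)", "open(d_store_hall)"]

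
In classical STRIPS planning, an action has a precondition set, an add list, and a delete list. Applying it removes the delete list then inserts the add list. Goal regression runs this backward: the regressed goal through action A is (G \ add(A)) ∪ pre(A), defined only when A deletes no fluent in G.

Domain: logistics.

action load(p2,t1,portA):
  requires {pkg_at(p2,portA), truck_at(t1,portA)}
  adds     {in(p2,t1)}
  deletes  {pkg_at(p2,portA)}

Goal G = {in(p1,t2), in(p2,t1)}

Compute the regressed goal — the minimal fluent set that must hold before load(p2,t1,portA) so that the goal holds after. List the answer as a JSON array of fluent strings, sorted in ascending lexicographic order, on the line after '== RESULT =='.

Compute (G \ add) ∪ pre:
  G ∩ del = {}  (empty — regression defined)
  G \ add = {in(p1,t2), in(p2,t1)} \ {in(p2,t1)} = {in(p1,t2)}
  ∪ pre   = {in(p1,t2)} ∪ {pkg_at(p2,portA), truck_at(t1,portA)}
          = {in(p1,t2), pkg_at(p2,portA), truck_at(t1,portA)}

== RESULT ==
["in(p1,t2)", "pkg_at(p2,portA)", "truck_at(t1,portA)"]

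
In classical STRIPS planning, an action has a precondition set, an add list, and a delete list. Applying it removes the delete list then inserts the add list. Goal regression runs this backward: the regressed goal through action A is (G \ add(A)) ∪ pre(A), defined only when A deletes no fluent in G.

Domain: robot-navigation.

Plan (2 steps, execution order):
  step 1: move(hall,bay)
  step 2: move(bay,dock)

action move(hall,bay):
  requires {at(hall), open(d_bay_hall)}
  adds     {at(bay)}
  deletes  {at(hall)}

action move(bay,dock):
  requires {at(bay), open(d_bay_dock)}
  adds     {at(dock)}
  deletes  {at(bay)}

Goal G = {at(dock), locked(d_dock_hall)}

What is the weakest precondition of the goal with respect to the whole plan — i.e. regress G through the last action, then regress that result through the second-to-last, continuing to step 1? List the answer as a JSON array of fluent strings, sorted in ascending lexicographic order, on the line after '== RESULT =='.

Work backward from the goal:
  through step 2 (move(bay,dock)): drop {at(dock)}, keep {locked(d_dock_hall)}, require {at(bay), open(d_bay_dock)}
    → {at(bay), locked(d_dock_hall), open(d_bay_dock)}
  through step 1 (move(hall,bay)): drop {at(bay)}, keep {locked(d_dock_hall), open(d_bay_dock)}, require {at(hall), open(d_bay_hall)}
    → {at(hall), locked(d_dock_hall), open(d_bay_dock), open(d_bay_hall)}

== RESULT ==
["at(hall)", "locked(d_dock_hall)", "open(d_bay_dock)", "open(d_bay_hall)"]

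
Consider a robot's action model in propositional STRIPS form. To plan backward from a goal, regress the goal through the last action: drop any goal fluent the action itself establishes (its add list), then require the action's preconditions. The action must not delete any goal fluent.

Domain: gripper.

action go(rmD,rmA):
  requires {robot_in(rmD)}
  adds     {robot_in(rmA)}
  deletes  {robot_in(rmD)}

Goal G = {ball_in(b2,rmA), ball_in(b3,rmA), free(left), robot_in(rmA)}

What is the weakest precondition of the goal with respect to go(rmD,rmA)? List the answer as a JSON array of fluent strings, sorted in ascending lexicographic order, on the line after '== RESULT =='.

Compute (G \ add) ∪ pre:
  G ∩ del = {}  (empty — regression defined)
  G \ add = {ball_in(b2,rmA), ball_in(b3,rmA), free(left), robot_in(rmA)} \ {robot_in(rmA)} = {ball_in(b2,rmA), ball_in(b3,rmA), free(left)}
  ∪ pre   = {ball_in(b2,rmA), ball_in(b3,rmA), free(left)} ∪ {robot_in(rmD)}
          = {ball_in(b2,rmA), ball_in(b3,rmA), free(left), robot_in(rmD)}

== RESULT ==
["ball_in(b2,rmA)", "ball_in(b3,rmA)", "free(left)", "robot_in(rmD)"]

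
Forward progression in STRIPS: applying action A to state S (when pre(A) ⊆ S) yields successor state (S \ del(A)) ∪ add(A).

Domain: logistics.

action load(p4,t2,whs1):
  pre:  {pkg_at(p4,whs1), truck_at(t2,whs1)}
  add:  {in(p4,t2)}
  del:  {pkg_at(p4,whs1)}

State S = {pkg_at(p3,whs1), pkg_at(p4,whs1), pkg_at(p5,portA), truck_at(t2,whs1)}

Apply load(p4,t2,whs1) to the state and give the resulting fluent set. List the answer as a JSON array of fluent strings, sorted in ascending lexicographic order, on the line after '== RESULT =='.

Compute (S \ del) ∪ add:
  pre ⊆ S: {pkg_at(p4,whs1), truck_at(t2,whs1)} ⊆ S  — applicable
  S \ del = {pkg_at(p3,whs1), pkg_at(p5,portA), truck_at(t2,whs1)}
  ∪ add   = {in(p4,t2), pkg_at(p3,whs1), pkg_at(p5,portA), truck_at(t2,whs1)}

== RESULT ==
["in(p4,t2)", "pkg_at(p3,whs1)", "pkg_at(p5,portA)", "truck_at(t2,whs1)"]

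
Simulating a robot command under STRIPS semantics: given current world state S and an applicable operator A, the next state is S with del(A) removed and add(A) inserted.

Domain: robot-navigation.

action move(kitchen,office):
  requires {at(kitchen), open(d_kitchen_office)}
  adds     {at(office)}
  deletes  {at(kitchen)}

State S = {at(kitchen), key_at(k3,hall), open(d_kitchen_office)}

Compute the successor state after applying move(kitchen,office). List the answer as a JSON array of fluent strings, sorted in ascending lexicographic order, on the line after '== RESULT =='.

Compute (S \ del) ∪ add:
  pre ⊆ S: {at(kitchen), open(d_kitchen_office)} ⊆ S  — applicable
  S \ del = {key_at(k3,hall), open(d_kitchen_office)}
  ∪ add   = {at(office), key_at(k3,hall), open(d_kitchen_office)}

== RESULT ==
["at(office)", "key_at(k3,hall)", "open(d_kitchen_office)"]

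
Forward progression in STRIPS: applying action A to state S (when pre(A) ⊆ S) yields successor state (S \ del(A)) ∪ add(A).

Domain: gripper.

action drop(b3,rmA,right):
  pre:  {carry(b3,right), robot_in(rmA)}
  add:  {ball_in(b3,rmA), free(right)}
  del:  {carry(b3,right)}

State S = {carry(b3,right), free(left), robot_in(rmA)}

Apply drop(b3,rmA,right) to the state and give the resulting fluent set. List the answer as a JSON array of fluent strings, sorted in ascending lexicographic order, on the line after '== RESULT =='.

Progress:
  pre ⊆ S: {carry(b3,right), robot_in(rmA)} ⊆ S  — applicable
  S \ del = {free(left), robot_in(rmA)}
  ∪ add   = {ball_in(b3,rmA), free(left), free(right), robot_in(rmA)}

== RESULT ==
["ball_in(b3,rmA)", "free(left)", "free(right)", "robot_in(rmA)"]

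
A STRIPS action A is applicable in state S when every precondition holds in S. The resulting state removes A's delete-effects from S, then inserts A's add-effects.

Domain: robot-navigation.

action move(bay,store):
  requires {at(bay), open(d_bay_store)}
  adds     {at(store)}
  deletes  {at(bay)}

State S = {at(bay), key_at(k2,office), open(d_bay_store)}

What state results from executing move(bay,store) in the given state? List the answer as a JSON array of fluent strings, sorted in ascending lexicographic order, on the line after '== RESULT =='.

Compute (S \ del) ∪ add:
  pre ⊆ S: {at(bay), open(d_bay_store)} ⊆ S  — applicable
  S \ del = {key_at(k2,office), open(d_bay_store)}
  ∪ add   = {at(store), key_at(k2,office), open(d_bay_store)}

== RESULT ==
["at(store)", "key_at(k2,office)", "open(d_bay_store)"]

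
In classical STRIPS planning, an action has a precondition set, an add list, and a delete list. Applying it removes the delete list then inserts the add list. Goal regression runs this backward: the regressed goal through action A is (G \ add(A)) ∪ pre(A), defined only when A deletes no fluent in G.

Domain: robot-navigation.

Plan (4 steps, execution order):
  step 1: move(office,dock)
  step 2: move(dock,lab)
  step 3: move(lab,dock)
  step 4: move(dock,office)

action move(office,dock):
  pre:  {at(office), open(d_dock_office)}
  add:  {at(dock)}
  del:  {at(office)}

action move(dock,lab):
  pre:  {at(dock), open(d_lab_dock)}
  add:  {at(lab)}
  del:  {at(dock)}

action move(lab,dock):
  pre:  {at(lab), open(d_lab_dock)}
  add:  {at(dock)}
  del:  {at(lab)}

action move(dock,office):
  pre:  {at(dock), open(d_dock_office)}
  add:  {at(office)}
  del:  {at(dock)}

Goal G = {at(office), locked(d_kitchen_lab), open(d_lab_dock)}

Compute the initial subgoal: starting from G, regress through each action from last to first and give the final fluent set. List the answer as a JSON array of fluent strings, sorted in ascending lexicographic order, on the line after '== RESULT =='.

Work backward from the goal:
  through step 4 (move(dock,office)): drop {at(office)}, keep {locked(d_kitchen_lab), open(d_lab_dock)}, require {at(dock), open(d_dock_office)}
    → {at(dock), locked(d_kitchen_lab), open(d_dock_office), open(d_lab_dock)}
  through step 3 (move(lab,dock)): drop {at(dock)}, keep {locked(d_kitchen_lab), open(d_dock_office), open(d_lab_dock)}, require {at(lab), open(d_lab_dock)}
    → {at(lab), locked(d_kitchen_lab), open(d_dock_office), open(d_lab_dock)}
  through step 2 (move(dock,lab)): drop {at(lab)}, keep {locked(d_kitchen_lab), open(d_dock_office), open(d_lab_dock)}, require {at(dock), open(d_lab_dock)}
    → {at(dock), locked(d_kitchen_lab), open(d_dock_office), open(d_lab_dock)}
  through step 1 (move(office,dock)): drop {at(dock)}, keep {locked(d_kitchen_lab), open(d_dock_office), open(d_lab_dock)}, require {at(office), open(d_dock_office)}
    → {at(office), locked(d_kitchen_lab), open(d_dock_office), open(d_lab_dock)}

== RESULT ==
["at(office)", "locked(d_kitchen_lab)", "open(d_dock_office)", "open(d_lab_dock)"]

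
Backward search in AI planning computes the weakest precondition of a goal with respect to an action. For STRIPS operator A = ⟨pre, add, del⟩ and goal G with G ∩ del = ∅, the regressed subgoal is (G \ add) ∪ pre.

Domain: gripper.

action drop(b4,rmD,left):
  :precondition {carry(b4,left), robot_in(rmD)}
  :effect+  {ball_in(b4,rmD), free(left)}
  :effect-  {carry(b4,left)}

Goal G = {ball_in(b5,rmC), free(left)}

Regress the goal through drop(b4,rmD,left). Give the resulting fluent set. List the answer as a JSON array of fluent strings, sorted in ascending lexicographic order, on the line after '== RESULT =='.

Compute (G \ add) ∪ pre:
  G ∩ del = {}  (empty — regression defined)
  G \ add = {ball_in(b5,rmC), free(left)} \ {ball_in(b4,rmD), free(left)} = {ball_in(b5,rmC)}
  ∪ pre   = {ball_in(b5,rmC)} ∪ {carry(b4,left), robot_in(rmD)}
          = {ball_in(b5,rmC), carry(b4,left), robot_in(rmD)}

== RESULT ==
["ball_in(b5,rmC)", "carry(b4,left)", "robot_in(rmD)"]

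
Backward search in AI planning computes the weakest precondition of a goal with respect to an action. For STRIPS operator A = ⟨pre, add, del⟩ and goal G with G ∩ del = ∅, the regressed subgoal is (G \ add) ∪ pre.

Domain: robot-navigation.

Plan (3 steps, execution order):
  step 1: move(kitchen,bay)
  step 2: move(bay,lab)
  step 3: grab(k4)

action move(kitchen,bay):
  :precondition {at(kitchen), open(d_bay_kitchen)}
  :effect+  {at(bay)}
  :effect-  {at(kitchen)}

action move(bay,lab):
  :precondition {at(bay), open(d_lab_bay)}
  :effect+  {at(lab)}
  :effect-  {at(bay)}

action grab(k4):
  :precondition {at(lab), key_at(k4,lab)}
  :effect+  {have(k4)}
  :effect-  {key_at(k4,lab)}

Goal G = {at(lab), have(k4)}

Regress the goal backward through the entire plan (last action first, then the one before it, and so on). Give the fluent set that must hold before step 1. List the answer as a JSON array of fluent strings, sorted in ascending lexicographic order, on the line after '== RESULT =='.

Work backward from the goal:
  through step 3 (grab(k4)): drop {have(k4)}, keep {at(lab)}, require {at(lab), key_at(k4,lab)}
    → {at(lab), key_at(k4,lab)}
  through step 2 (move(bay,lab)): drop {at(lab)}, keep {key_at(k4,lab)}, require {at(bay), open(d_lab_bay)}
    → {at(bay), key_at(k4,lab), open(d_lab_bay)}
  through step 1 (move(kitchen,bay)): drop {at(bay)}, keep {key_at(k4,lab), open(d_lab_bay)}, require {at(kitchen), open(d_bay_kitchen)}
    → {at(kitchen), key_at(k4,lab), open(d_bay_kitchen), open(d_lab_bay)}

== RESULT ==
["at(kitchen)", "key_at(k4,lab)", "open(d_bay_kitchen)", "open(d_lab_bay)"]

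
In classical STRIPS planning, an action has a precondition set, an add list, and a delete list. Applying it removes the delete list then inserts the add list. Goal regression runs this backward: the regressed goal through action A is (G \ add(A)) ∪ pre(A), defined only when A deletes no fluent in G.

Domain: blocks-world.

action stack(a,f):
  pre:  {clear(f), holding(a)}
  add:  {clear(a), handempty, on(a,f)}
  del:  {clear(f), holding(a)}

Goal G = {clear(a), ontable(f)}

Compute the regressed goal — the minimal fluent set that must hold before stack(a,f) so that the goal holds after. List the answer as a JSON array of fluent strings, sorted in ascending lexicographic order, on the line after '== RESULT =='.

Regress:
  G ∩ del = {}  (empty — regression defined)
  G \ add = {clear(a), ontable(f)} \ {clear(a), handempty, on(a,f)} = {ontable(f)}
  ∪ pre   = {ontable(f)} ∪ {clear(f), holding(a)}
          = {clear(f), holding(a), ontable(f)}

== RESULT ==
["clear(f)", "holding(a)", "ontable(f)"]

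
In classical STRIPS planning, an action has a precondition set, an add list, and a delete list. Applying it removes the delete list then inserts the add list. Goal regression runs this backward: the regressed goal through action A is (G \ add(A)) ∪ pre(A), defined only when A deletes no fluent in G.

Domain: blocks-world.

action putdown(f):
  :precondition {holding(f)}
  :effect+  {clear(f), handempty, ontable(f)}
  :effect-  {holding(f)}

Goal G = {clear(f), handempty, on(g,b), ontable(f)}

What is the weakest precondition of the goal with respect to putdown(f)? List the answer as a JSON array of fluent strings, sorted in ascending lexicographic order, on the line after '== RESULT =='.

Compute (G \ add) ∪ pre:
  G ∩ del = {}  (empty — regression defined)
  G \ add = {clear(f), handempty, on(g,b), ontable(f)} \ {clear(f), handempty, ontable(f)} = {on(g,b)}
  ∪ pre   = {on(g,b)} ∪ {holding(f)}
          = {holding(f), on(g,b)}

== RESULT ==
["holding(f)", "on(g,b)"]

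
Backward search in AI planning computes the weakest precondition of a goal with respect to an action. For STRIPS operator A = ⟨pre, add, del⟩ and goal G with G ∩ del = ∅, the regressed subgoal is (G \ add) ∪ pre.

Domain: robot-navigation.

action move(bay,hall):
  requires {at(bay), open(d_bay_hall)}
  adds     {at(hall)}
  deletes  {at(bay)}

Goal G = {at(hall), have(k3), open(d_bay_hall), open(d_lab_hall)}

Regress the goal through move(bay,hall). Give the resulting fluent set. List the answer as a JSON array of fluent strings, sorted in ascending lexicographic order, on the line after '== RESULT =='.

Regress:
  G ∩ del = {}  (empty — regression defined)
  G \ add = {at(hall), have(k3), open(d_bay_hall), open(d_lab_hall)} \ {at(hall)} = {have(k3), open(d_bay_hall), open(d_lab_hall)}
  ∪ pre   = {have(k3), open(d_bay_hall), open(d_lab_hall)} ∪ {at(bay), open(d_bay_hall)}
          = {at(bay), have(k3), open(d_bay_hall), open(d_lab_hall)}

== RESULT ==
["at(bay)", "have(k3)", "open(d_bay_hall)", "open(d_lab_hall)"]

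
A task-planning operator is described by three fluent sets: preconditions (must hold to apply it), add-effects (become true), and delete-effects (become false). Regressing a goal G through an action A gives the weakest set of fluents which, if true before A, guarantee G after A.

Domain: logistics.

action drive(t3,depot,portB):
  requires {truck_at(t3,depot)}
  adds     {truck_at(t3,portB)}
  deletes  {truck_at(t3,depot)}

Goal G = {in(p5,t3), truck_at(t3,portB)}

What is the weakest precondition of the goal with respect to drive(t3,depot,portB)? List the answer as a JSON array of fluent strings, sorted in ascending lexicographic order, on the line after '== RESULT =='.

Regress:
  G ∩ del = {}  (empty — regression defined)
  G \ add = {in(p5,t3), truck_at(t3,portB)} \ {truck_at(t3,portB)} = {in(p5,t3)}
  ∪ pre   = {in(p5,t3)} ∪ {truck_at(t3,depot)}
          = {in(p5,t3), truck_at(t3,depot)}

== RESULT ==
["in(p5,t3)", "truck_at(t3,depot)"]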